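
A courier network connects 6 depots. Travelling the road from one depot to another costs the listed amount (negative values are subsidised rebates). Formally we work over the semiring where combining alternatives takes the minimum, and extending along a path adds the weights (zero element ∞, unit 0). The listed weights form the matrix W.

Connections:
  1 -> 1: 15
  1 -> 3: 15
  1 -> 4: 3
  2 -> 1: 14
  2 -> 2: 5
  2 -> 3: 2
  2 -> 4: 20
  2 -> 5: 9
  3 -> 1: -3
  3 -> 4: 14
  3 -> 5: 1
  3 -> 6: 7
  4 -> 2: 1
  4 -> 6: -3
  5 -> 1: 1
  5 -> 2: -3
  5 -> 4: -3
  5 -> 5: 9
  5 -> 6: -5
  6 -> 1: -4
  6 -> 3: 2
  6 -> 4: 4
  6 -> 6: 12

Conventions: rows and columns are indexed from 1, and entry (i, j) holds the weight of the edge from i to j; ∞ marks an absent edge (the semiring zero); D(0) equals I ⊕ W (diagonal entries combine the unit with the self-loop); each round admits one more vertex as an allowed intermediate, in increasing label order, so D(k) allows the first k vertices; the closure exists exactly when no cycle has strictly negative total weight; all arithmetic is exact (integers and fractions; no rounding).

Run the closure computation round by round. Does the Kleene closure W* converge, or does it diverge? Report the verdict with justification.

D(0):
  [0, ∞, 15, 3, ∞, ∞]
  [14, 0, 2, 20, 9, ∞]
  [-3, ∞, 0, 14, 1, 7]
  [∞, 1, ∞, 0, ∞, -3]
  [1, -3, ∞, -3, 0, -5]
  [-4, ∞, 2, 4, ∞, 0]
D(1):
  [0, ∞, 15, 3, ∞, ∞]
  [14, 0, 2, 17, 9, ∞]
  [-3, ∞, 0, 0, 1, 7]
  [∞, 1, ∞, 0, ∞, -3]
  [1, -3, 16, -3, 0, -5]
  [-4, ∞, 2, -1, ∞, 0]
D(2):
  [0, ∞, 15, 3, ∞, ∞]
  [14, 0, 2, 17, 9, ∞]
  [-3, ∞, 0, 0, 1, 7]
  [15, 1, 3, 0, 10, -3]
  [1, -3, -1, -3, 0, -5]
  [-4, ∞, 2, -1, ∞, 0]
D(3):
  [0, ∞, 15, 3, 16, 22]
  [-1, 0, 2, 2, 3, 9]
  [-3, ∞, 0, 0, 1, 7]
  [0, 1, 3, 0, 4, -3]
  [-4, -3, -1, -3, 0, -5]
  [-4, ∞, 2, -1, 3, 0]
Detection: at round 4, diagonal entry (6, 6) turns strictly negative.
Key observation: the cycle 6->1->4->6 has total weight (-4) + 3 + (-3), which is strictly negative.
Answer: DIVERGES — negative cycle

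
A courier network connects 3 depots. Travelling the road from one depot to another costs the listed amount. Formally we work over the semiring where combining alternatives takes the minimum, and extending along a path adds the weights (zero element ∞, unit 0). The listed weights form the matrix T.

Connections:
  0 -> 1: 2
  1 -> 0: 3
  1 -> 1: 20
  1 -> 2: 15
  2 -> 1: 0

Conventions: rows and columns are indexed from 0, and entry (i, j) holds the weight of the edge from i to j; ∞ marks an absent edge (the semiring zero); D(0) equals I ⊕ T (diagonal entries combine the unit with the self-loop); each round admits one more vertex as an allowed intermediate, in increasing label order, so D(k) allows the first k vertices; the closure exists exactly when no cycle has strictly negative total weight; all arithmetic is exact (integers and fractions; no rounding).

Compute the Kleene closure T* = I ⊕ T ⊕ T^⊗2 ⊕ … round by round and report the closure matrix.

D(0):
  [0, 2, ∞]
  [3, 0, 15]
  [∞, 0, 0]
D(1):
  [0, 2, ∞]
  [3, 0, 15]
  [∞, 0, 0]
D(2):
  [0, 2, 17]
  [3, 0, 15]
  [3, 0, 0]
D(3):
  [0, 2, 17]
  [3, 0, 15]
  [3, 0, 0]
Answer: T* = [[0, 2, 17], [3, 0, 15], [3, 0, 0]]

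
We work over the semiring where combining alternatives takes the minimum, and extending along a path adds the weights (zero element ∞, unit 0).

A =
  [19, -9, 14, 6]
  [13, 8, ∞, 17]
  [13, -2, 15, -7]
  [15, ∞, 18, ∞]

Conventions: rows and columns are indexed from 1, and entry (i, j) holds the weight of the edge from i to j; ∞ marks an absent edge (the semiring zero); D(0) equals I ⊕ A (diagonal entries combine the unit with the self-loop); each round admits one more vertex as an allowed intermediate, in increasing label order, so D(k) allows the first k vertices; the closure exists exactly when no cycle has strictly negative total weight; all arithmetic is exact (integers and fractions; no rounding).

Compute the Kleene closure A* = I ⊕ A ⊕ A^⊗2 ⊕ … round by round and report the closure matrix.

D(0):
  [0, -9, 14, 6]
  [13, 0, ∞, 17]
  [13, -2, 0, -7]
  [15, ∞, 18, 0]
D(1):
  [0, -9, 14, 6]
  [13, 0, 27, 17]
  [13, -2, 0, -7]
  [15, 6, 18, 0]
D(2):
  [0, -9, 14, 6]
  [13, 0, 27, 17]
  [11, -2, 0, -7]
  [15, 6, 18, 0]
D(3):
  [0, -9, 14, 6]
  [13, 0, 27, 17]
  [11, -2, 0, -7]
  [15, 6, 18, 0]
D(4):
  [0, -9, 14, 6]
  [13, 0, 27, 17]
  [8, -2, 0, -7]
  [15, 6, 18, 0]
Answer: A* = [[0, -9, 14, 6], [13, 0, 27, 17], [8, -2, 0, -7], [15, 6, 18, 0]]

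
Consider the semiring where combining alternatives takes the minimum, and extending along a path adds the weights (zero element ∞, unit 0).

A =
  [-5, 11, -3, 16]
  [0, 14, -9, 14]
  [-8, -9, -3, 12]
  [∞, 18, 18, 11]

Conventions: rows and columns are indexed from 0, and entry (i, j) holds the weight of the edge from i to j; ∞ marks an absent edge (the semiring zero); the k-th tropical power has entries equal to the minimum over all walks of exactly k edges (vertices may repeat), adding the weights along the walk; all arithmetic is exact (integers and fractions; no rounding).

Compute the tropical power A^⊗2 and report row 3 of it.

A^⊗2:
  [-11, -12, -8, 9]
  [-17, -18, -12, 3]
  [-13, -12, -18, 5]
  [10, 9, 9, 22]
Answer: row 3 of A^⊗2 = [10, 9, 9, 22]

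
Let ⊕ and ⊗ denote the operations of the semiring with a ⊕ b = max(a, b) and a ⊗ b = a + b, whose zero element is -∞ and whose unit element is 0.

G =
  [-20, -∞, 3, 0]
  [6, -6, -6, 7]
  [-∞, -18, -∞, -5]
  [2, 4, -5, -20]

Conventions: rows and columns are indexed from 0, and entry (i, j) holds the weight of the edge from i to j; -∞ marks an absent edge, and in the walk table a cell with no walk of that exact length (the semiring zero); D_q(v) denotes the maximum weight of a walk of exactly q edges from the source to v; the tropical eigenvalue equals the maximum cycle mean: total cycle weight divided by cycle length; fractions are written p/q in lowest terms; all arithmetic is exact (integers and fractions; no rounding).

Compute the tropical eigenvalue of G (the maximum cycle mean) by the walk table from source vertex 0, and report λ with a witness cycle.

q=0: [0, -∞, -∞, -∞]
q=1: [-20, -∞, 3, 0]
q=2: [2, 4, -5, -2]
q=3: [10, 2, 5, 11]
q=4: [13, 15, 13, 10]
Optimal cycle mean attained by: cycle 1->3->1, total 7 + 4, length 2.
Answer: λ = 11/2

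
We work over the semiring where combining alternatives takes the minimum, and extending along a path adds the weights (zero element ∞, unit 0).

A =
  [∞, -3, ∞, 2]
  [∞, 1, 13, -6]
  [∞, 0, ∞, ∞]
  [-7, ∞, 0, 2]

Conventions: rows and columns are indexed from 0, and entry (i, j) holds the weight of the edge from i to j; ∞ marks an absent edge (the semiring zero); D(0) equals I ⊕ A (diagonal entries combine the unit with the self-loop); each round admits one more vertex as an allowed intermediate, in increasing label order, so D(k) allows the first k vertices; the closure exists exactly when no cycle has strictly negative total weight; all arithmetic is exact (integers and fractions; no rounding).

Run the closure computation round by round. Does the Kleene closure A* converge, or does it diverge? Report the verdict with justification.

D(0):
  [0, -3, ∞, 2]
  [∞, 0, 13, -6]
  [∞, 0, 0, ∞]
  [-7, ∞, 0, 0]
Detection: at round 1, diagonal entry (3, 3) turns strictly negative.
Key observation: the cycle 3->0->3 has total weight (-7) + 2, which is strictly negative.
Answer: DIVERGES — negative cycle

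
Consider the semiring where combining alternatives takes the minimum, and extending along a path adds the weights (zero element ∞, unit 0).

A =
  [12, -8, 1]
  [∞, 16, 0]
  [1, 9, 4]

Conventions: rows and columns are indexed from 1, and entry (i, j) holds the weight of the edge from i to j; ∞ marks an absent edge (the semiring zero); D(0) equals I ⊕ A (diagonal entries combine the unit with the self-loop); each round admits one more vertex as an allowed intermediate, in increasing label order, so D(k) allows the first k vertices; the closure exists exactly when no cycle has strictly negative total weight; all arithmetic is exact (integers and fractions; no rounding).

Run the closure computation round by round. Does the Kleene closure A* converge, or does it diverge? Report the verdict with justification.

D(0):
  [0, -8, 1]
  [∞, 0, 0]
  [1, 9, 0]
D(1):
  [0, -8, 1]
  [∞, 0, 0]
  [1, -7, 0]
Detection: at round 2, diagonal entry (3, 3) turns strictly negative.
Key observation: the cycle 3->1->2->3 has total weight 1 + (-8) + 0, which is strictly negative.
Answer: DIVERGES — negative cycle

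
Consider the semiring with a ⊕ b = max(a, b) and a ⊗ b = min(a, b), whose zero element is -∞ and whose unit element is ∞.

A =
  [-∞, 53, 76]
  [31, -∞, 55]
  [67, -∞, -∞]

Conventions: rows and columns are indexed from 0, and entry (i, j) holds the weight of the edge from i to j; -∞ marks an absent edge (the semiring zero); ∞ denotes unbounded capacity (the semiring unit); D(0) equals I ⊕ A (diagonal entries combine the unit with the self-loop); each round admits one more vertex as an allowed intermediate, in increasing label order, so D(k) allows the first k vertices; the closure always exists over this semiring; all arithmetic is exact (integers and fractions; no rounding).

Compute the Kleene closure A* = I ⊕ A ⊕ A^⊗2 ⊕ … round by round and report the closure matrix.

D(0):
  [∞, 53, 76]
  [31, ∞, 55]
  [67, -∞, ∞]
D(1):
  [∞, 53, 76]
  [31, ∞, 55]
  [67, 53, ∞]
D(2):
  [∞, 53, 76]
  [31, ∞, 55]
  [67, 53, ∞]
D(3):
  [∞, 53, 76]
  [55, ∞, 55]
  [67, 53, ∞]
Answer: A* = [[∞, 53, 76], [55, ∞, 55], [67, 53, ∞]]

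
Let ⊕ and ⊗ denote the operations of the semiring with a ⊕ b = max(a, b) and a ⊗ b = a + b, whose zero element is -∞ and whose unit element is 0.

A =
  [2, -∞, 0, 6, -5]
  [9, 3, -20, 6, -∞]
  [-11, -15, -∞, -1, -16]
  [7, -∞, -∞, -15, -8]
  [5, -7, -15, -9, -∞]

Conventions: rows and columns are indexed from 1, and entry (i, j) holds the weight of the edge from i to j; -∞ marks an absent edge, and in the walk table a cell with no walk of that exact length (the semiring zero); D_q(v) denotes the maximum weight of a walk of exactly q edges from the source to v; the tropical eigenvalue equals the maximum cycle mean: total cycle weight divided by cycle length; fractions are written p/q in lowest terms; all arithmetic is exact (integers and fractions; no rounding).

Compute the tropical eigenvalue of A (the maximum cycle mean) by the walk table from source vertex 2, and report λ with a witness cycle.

q=0: [-∞, 0, -∞, -∞, -∞]
q=1: [9, 3, -20, 6, -∞]
q=2: [13, 6, 9, 15, 4]
q=3: [22, 9, 13, 19, 8]
q=4: [26, 12, 22, 28, 17]
q=5: [35, 15, 26, 32, 21]
Optimal cycle mean attained by: cycle 1->4->1, total 6 + 7, length 2.
Answer: λ = 13/2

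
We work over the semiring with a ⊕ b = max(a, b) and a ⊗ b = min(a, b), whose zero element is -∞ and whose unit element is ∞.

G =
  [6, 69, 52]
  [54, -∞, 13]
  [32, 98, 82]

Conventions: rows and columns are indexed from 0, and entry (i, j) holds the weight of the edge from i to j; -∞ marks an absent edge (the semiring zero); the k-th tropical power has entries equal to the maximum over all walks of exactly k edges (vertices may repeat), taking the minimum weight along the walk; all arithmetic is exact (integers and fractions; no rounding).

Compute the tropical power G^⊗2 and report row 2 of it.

G^⊗2:
  [54, 52, 52]
  [13, 54, 52]
  [54, 82, 82]
Answer: row 2 of G^⊗2 = [54, 82, 82]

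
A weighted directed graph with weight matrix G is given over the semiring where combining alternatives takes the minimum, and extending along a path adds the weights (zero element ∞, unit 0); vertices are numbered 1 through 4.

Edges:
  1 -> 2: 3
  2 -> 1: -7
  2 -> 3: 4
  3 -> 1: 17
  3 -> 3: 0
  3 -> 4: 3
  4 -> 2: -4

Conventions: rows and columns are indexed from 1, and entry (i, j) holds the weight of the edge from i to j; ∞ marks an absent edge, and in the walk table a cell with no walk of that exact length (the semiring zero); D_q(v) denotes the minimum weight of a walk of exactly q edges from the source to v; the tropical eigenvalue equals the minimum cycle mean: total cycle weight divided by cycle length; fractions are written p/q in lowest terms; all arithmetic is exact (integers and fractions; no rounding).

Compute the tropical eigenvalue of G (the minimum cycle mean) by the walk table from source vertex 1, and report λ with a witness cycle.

q=0: [0, ∞, ∞, ∞]
q=1: [∞, 3, ∞, ∞]
q=2: [-4, ∞, 7, ∞]
q=3: [24, -1, 7, 10]
q=4: [-8, 6, 3, 10]
Optimal cycle mean attained by: cycle 1->2->1, total 3 + (-7), length 2.
Answer: λ = -2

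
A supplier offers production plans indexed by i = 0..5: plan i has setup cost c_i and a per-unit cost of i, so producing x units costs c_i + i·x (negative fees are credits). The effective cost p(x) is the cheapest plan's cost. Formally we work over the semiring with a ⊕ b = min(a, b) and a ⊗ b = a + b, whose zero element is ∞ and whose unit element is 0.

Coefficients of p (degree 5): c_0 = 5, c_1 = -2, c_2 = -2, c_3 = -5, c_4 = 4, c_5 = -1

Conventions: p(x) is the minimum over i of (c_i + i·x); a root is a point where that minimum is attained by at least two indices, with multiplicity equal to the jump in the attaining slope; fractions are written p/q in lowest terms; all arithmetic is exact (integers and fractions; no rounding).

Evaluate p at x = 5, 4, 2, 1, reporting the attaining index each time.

p(5) = min(5+0·5=5, -2+1·5=3, -2+2·5=8, -5+3·5=10, 4+4·5=24, -1+5·5=24) = 3 (attained by i=1)
p(4) = min(5+0·4=5, -2+1·4=2, -2+2·4=6, -5+3·4=7, 4+4·4=20, -1+5·4=19) = 2 (attained by i=1)
p(2) = min(5+0·2=5, -2+1·2=0, -2+2·2=2, -5+3·2=1, 4+4·2=12, -1+5·2=9) = 0 (attained by i=1)
p(1) = min(5+0·1=5, -2+1·1=-1, -2+2·1=0, -5+3·1=-2, 4+4·1=8, -1+5·1=4) = -2 (attained by i=3)
Answer: p(5) = 3; p(4) = 2; p(2) = 0; p(1) = -2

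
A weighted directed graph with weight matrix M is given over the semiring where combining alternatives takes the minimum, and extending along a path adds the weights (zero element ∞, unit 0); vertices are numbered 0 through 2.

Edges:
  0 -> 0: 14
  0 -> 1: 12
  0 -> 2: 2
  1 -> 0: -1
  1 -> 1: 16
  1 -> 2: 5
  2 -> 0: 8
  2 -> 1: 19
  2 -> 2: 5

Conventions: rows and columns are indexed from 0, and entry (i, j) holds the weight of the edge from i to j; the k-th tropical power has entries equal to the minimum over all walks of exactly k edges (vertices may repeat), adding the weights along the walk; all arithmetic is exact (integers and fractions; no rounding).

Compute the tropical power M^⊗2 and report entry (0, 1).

M^⊗2:
  [10, 21, 7]
  [13, 11, 1]
  [13, 20, 10]
Key observation: the optimum is the walk 0->2->1, with weight 2 + 19 = 21.
Optimal value attained by: walk 0->2->1.
Answer: (M^⊗2)[0][1] = 21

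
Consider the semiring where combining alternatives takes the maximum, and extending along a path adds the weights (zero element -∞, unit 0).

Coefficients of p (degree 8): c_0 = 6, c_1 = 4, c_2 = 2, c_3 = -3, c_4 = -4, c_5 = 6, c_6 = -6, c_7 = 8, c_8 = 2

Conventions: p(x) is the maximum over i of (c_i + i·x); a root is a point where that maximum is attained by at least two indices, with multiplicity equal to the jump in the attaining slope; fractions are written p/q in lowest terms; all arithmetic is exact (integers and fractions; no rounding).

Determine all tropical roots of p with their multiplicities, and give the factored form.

hull edge (i=0, c=6) to (i=7, c=8): slope 2/7, span 7
hull edge (i=7, c=8) to (i=8, c=2): slope -6, span 1
Factored form: p(x) = 2 ⊗ (x ⊕ (-2/7)) ⊗ (x ⊕ (-2/7)) ⊗ (x ⊕ (-2/7)) ⊗ (x ⊕ (-2/7)) ⊗ (x ⊕ (-2/7)) ⊗ (x ⊕ (-2/7)) ⊗ (x ⊕ (-2/7)) ⊗ (x ⊕ 6)
Answer: roots = -2/7 (mult 7), 6 (mult 1)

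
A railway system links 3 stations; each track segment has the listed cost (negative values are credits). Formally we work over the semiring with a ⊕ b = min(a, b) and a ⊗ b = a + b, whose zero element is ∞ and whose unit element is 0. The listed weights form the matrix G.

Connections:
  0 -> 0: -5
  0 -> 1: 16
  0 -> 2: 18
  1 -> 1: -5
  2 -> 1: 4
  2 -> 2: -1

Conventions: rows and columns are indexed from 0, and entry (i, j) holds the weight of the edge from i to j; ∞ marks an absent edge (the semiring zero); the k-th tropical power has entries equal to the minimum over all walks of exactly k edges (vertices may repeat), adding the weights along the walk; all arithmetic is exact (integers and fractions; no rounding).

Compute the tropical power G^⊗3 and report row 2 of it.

G^⊗2:
  [-10, 11, 13]
  [∞, -10, ∞]
  [∞, -1, -2]
G^⊗3:
  [-15, 6, 8]
  [∞, -15, ∞]
  [∞, -6, -3]
Answer: row 2 of G^⊗3 = [∞, -6, -3]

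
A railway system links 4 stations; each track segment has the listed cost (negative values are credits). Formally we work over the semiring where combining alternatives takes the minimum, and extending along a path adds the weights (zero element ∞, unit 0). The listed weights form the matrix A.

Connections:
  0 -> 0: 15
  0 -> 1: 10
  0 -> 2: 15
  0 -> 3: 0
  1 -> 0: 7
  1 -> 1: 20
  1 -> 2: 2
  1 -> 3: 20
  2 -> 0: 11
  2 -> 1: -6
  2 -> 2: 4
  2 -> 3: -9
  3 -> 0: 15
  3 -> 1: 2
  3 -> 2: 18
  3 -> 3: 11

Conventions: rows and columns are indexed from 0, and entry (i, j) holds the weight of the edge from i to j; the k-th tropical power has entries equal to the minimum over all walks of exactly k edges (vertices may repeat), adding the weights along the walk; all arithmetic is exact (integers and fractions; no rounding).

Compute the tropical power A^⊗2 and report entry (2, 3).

A^⊗2:
  [15, 2, 12, 6]
  [13, -4, 6, -7]
  [1, -7, -4, -5]
  [9, 12, 4, 9]
Key observation: the optimum is the walk 2->2->3, with weight 4 + (-9) = -5.
Optimal value attained by: walk 2->2->3.
Answer: (A^⊗2)[2][3] = -5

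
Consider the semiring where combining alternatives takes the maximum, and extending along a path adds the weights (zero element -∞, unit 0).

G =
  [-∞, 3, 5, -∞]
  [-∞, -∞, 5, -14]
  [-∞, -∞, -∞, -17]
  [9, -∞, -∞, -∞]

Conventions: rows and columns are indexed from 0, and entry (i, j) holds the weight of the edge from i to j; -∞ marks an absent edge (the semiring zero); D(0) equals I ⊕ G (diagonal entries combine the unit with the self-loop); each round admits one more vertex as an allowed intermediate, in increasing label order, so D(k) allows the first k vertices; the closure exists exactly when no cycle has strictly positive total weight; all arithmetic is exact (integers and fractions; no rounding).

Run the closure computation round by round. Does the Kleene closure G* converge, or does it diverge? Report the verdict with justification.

D(0):
  [0, 3, 5, -∞]
  [-∞, 0, 5, -14]
  [-∞, -∞, 0, -17]
  [9, -∞, -∞, 0]
D(1):
  [0, 3, 5, -∞]
  [-∞, 0, 5, -14]
  [-∞, -∞, 0, -17]
  [9, 12, 14, 0]
D(2):
  [0, 3, 8, -11]
  [-∞, 0, 5, -14]
  [-∞, -∞, 0, -17]
  [9, 12, 17, 0]
D(3):
  [0, 3, 8, -9]
  [-∞, 0, 5, -12]
  [-∞, -∞, 0, -17]
  [9, 12, 17, 0]
D(4):
  [0, 3, 8, -9]
  [-3, 0, 5, -12]
  [-8, -5, 0, -17]
  [9, 12, 17, 0]
Key observation: every diagonal entry stays at the unit through all rounds, so no improving cycle exists.
Answer: CONVERGES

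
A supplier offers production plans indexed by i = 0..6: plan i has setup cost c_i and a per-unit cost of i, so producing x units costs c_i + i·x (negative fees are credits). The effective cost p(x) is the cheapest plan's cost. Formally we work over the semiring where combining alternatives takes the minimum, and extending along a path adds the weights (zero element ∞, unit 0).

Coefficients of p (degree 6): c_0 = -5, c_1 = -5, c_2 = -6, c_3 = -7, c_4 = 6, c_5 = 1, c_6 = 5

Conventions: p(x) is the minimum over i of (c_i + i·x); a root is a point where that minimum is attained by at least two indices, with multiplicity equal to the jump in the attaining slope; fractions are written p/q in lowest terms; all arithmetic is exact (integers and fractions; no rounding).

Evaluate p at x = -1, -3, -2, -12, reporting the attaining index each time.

p(-1) = min(-5+0·(-1)=-5, -5+1·(-1)=-6, -6+2·(-1)=-8, -7+3·(-1)=-10, 6+4·(-1)=2, 1+5·(-1)=-4, 5+6·(-1)=-1) = -10 (attained by i=3)
p(-3) = min(-5+0·(-3)=-5, -5+1·(-3)=-8, -6+2·(-3)=-12, -7+3·(-3)=-16, 6+4·(-3)=-6, 1+5·(-3)=-14, 5+6·(-3)=-13) = -16 (attained by i=3)
p(-2) = min(-5+0·(-2)=-5, -5+1·(-2)=-7, -6+2·(-2)=-10, -7+3·(-2)=-13, 6+4·(-2)=-2, 1+5·(-2)=-9, 5+6·(-2)=-7) = -13 (attained by i=3)
p(-12) = min(-5+0·(-12)=-5, -5+1·(-12)=-17, -6+2·(-12)=-30, -7+3·(-12)=-43, 6+4·(-12)=-42, 1+5·(-12)=-59, 5+6·(-12)=-67) = -67 (attained by i=6)
Answer: p(-1) = -10; p(-3) = -16; p(-2) = -13; p(-12) = -67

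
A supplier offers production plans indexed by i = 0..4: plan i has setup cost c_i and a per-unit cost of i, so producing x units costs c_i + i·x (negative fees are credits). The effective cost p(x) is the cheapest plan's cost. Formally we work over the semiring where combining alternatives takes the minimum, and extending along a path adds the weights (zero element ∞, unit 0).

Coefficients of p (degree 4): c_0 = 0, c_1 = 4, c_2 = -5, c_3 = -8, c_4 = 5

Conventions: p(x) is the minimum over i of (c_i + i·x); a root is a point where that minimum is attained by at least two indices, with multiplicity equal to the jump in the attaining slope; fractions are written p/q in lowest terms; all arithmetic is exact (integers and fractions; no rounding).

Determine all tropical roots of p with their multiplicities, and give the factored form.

hull edge (i=0, c=0) to (i=3, c=-8): slope -8/3, span 3
hull edge (i=3, c=-8) to (i=4, c=5): slope 13, span 1
Factored form: p(x) = 5 ⊗ (x ⊕ (-13)) ⊗ (x ⊕ 8/3) ⊗ (x ⊕ 8/3) ⊗ (x ⊕ 8/3)
Answer: roots = -13 (mult 1), 8/3 (mult 3)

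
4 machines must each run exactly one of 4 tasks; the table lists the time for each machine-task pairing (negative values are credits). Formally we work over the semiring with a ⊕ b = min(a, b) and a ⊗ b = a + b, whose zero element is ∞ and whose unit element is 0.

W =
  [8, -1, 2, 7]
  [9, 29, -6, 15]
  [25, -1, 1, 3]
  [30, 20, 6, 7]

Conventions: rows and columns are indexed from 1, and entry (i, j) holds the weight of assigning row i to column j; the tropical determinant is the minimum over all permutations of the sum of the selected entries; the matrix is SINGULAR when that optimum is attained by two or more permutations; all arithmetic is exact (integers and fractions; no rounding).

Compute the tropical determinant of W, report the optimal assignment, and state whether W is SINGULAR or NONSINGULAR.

σ = (1, 2, 3, 4): 8 + 29 + 1 + 7 = 45
σ = (1, 2, 4, 3): 8 + 29 + 3 + 6 = 46
σ = (1, 3, 2, 4): 8 + (-6) + (-1) + 7 = 8
σ = (1, 3, 4, 2): 8 + (-6) + 3 + 20 = 25
σ = (1, 4, 2, 3): 8 + 15 + (-1) + 6 = 28
σ = (1, 4, 3, 2): 8 + 15 + 1 + 20 = 44
σ = (2, 1, 3, 4): (-1) + 9 + 1 + 7 = 16
σ = (2, 1, 4, 3): (-1) + 9 + 3 + 6 = 17
σ = (2, 3, 1, 4): (-1) + (-6) + 25 + 7 = 25
σ = (2, 3, 4, 1): (-1) + (-6) + 3 + 30 = 26
σ = (2, 4, 1, 3): (-1) + 15 + 25 + 6 = 45
σ = (2, 4, 3, 1): (-1) + 15 + 1 + 30 = 45
σ = (3, 1, 2, 4): 2 + 9 + (-1) + 7 = 17
σ = (3, 1, 4, 2): 2 + 9 + 3 + 20 = 34
σ = (3, 2, 1, 4): 2 + 29 + 25 + 7 = 63
σ = (3, 2, 4, 1): 2 + 29 + 3 + 30 = 64
σ = (3, 4, 1, 2): 2 + 15 + 25 + 20 = 62
σ = (3, 4, 2, 1): 2 + 15 + (-1) + 30 = 46
σ = (4, 1, 2, 3): 7 + 9 + (-1) + 6 = 21
σ = (4, 1, 3, 2): 7 + 9 + 1 + 20 = 37
σ = (4, 2, 1, 3): 7 + 29 + 25 + 6 = 67
σ = (4, 2, 3, 1): 7 + 29 + 1 + 30 = 67
σ = (4, 3, 1, 2): 7 + (-6) + 25 + 20 = 46
σ = (4, 3, 2, 1): 7 + (-6) + (-1) + 30 = 30
Optimal value attained by: σ = (1, 3, 2, 4).
Answer: det⊕(W) = 8; verdict: NONSINGULAR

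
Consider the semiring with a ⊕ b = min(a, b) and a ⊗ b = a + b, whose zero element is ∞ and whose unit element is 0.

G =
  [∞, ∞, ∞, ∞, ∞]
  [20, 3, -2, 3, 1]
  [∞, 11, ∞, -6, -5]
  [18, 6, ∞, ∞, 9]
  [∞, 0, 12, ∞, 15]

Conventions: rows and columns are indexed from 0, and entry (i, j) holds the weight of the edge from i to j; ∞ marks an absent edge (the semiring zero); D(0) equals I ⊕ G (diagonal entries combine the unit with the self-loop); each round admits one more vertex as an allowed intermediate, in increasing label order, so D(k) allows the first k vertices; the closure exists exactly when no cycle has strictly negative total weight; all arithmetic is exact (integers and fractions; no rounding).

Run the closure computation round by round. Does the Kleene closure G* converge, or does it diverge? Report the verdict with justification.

D(0):
  [0, ∞, ∞, ∞, ∞]
  [20, 0, -2, 3, 1]
  [∞, 11, 0, -6, -5]
  [18, 6, ∞, 0, 9]
  [∞, 0, 12, ∞, 0]
D(1):
  [0, ∞, ∞, ∞, ∞]
  [20, 0, -2, 3, 1]
  [∞, 11, 0, -6, -5]
  [18, 6, ∞, 0, 9]
  [∞, 0, 12, ∞, 0]
D(2):
  [0, ∞, ∞, ∞, ∞]
  [20, 0, -2, 3, 1]
  [31, 11, 0, -6, -5]
  [18, 6, 4, 0, 7]
  [20, 0, -2, 3, 0]
Detection: at round 3, diagonal entry (3, 3) turns strictly negative.
Key observation: the cycle 3->1->2->3 has total weight 6 + (-2) + (-6), which is strictly negative.
Answer: DIVERGES — negative cycle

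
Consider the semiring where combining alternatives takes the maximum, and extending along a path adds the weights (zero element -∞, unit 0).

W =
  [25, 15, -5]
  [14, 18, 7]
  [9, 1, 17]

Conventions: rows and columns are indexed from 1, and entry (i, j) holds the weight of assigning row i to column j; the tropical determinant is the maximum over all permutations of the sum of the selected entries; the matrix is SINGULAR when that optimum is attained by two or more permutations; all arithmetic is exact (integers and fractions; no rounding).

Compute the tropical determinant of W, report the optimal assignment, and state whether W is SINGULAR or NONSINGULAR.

σ = (1, 2, 3): 25 + 18 + 17 = 60
σ = (1, 3, 2): 25 + 7 + 1 = 33
σ = (2, 1, 3): 15 + 14 + 17 = 46
σ = (2, 3, 1): 15 + 7 + 9 = 31
σ = (3, 1, 2): (-5) + 14 + 1 = 10
σ = (3, 2, 1): (-5) + 18 + 9 = 22
Optimal value attained by: σ = (1, 2, 3).
Answer: det⊕(W) = 60; verdict: NONSINGULAR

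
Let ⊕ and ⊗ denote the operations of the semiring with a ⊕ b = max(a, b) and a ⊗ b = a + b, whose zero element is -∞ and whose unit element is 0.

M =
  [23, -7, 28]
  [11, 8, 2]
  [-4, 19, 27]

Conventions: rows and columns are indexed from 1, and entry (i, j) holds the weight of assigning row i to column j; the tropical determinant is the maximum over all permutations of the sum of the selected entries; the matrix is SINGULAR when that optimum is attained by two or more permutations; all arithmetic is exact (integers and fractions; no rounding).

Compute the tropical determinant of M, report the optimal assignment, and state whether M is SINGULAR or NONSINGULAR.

σ = (1, 2, 3): 23 + 8 + 27 = 58
σ = (1, 3, 2): 23 + 2 + 19 = 44
σ = (2, 1, 3): (-7) + 11 + 27 = 31
σ = (2, 3, 1): (-7) + 2 + (-4) = -9
σ = (3, 1, 2): 28 + 11 + 19 = 58
σ = (3, 2, 1): 28 + 8 + (-4) = 32
Optimal value attained by: σ = (1, 2, 3).
Answer: det⊕(M) = 58; verdict: SINGULAR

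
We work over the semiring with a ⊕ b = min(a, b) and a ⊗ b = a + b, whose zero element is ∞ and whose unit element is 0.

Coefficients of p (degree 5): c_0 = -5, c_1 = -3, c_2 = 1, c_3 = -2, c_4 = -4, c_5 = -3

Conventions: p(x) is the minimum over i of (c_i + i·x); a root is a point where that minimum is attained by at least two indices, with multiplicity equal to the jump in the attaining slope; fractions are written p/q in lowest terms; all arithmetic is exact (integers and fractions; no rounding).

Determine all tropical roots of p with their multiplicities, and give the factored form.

hull edge (i=0, c=-5) to (i=4, c=-4): slope 1/4, span 4
hull edge (i=4, c=-4) to (i=5, c=-3): slope 1, span 1
Factored form: p(x) = -3 ⊗ (x ⊕ (-1)) ⊗ (x ⊕ (-1/4)) ⊗ (x ⊕ (-1/4)) ⊗ (x ⊕ (-1/4)) ⊗ (x ⊕ (-1/4))
Answer: roots = -1 (mult 1), -1/4 (mult 4)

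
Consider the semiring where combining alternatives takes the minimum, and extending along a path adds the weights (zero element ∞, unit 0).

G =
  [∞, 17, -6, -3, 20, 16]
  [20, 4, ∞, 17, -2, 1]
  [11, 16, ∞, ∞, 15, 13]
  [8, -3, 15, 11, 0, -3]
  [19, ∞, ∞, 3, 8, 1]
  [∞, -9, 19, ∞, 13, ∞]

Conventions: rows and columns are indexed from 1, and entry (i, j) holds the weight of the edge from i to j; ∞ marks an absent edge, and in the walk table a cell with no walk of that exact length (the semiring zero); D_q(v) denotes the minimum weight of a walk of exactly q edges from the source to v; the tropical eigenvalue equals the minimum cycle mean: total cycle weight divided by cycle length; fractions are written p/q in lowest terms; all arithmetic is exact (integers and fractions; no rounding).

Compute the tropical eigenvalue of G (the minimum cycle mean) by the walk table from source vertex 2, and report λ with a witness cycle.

q=0: [∞, 0, ∞, ∞, ∞, ∞]
q=1: [20, 4, ∞, 17, -2, 1]
q=2: [17, -8, 14, 1, 2, -1]
q=3: [9, -10, 11, 5, -10, -7]
q=4: [9, -16, 3, -7, -12, -9]
q=5: [1, -18, 3, -9, -18, -15]
q=6: [-1, -24, -5, -15, -20, -17]
Optimal cycle mean attained by: cycle 2->6->2, total 1 + (-9), length 2.
Answer: λ = -4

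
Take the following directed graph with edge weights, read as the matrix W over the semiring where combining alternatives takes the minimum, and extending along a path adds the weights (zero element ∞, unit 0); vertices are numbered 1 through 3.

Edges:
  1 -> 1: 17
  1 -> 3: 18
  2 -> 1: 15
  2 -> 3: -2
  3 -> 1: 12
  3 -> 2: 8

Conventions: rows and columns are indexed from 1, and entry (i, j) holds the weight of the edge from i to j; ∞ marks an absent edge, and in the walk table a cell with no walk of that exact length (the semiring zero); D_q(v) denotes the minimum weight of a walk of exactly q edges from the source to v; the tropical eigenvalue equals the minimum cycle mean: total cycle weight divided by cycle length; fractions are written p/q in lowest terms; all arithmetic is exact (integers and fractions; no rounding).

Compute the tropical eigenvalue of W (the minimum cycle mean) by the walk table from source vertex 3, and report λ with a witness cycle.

q=0: [∞, ∞, 0]
q=1: [12, 8, ∞]
q=2: [23, ∞, 6]
q=3: [18, 14, 41]
Optimal cycle mean attained by: cycle 2->3->2, total (-2) + 8, length 2.
Answer: λ = 3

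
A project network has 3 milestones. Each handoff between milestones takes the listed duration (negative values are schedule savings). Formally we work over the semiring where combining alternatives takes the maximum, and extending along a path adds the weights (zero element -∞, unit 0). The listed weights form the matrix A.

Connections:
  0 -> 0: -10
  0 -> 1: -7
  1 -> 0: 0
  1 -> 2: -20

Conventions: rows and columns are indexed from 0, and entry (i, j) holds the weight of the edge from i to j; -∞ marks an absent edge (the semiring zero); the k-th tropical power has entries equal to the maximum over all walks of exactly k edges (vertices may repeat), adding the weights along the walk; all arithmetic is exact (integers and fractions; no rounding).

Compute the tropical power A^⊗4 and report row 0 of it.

A^⊗2:
  [-7, -17, -27]
  [-10, -7, -∞]
  [-∞, -∞, -∞]
A^⊗3:
  [-17, -14, -37]
  [-7, -17, -27]
  [-∞, -∞, -∞]
A^⊗4:
  [-14, -24, -34]
  [-17, -14, -37]
  [-∞, -∞, -∞]
Answer: row 0 of A^⊗4 = [-14, -24, -34]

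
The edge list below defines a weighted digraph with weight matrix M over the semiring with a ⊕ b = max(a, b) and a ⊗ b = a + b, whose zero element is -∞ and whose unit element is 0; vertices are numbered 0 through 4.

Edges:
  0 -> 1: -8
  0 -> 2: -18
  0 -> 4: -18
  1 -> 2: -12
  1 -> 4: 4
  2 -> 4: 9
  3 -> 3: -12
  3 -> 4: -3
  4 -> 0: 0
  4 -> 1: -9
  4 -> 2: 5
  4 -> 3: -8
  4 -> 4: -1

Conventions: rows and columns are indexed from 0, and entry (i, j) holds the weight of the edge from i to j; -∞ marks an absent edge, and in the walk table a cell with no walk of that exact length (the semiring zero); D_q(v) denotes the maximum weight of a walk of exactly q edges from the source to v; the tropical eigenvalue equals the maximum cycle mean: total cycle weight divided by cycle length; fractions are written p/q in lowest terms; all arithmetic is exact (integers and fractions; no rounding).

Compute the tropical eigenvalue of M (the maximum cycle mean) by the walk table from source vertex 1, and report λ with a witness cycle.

q=0: [-∞, 0, -∞, -∞, -∞]
q=1: [-∞, -∞, -12, -∞, 4]
q=2: [4, -5, 9, -4, 3]
q=3: [3, -4, 8, -5, 18]
q=4: [18, 9, 23, 10, 17]
q=5: [17, 10, 22, 9, 32]
Optimal cycle mean attained by: cycle 2->4->2, total 9 + 5, length 2.
Answer: λ = 7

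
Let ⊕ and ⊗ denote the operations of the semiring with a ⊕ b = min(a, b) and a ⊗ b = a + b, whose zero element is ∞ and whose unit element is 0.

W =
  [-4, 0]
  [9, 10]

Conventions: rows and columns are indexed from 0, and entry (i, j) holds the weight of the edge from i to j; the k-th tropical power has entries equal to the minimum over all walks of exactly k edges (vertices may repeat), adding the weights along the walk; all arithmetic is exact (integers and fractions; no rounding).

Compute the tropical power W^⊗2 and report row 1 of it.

W^⊗2:
  [-8, -4]
  [5, 9]
Answer: row 1 of W^⊗2 = [5, 9]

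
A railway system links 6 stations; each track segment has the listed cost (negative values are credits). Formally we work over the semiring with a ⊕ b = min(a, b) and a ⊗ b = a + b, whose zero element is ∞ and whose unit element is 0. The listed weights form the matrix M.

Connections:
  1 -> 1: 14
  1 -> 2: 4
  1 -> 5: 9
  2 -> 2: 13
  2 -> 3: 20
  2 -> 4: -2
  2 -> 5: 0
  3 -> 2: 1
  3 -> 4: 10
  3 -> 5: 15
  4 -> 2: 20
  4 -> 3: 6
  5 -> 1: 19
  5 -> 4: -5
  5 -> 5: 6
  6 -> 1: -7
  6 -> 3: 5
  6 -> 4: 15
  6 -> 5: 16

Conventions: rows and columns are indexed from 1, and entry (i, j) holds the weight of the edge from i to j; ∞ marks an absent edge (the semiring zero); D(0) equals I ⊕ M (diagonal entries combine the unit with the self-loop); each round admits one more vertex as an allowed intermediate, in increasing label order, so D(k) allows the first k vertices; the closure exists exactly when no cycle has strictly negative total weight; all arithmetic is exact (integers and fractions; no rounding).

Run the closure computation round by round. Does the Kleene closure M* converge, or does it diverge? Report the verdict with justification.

D(0):
  [0, 4, ∞, ∞, 9, ∞]
  [∞, 0, 20, -2, 0, ∞]
  [∞, 1, 0, 10, 15, ∞]
  [∞, 20, 6, 0, ∞, ∞]
  [19, ∞, ∞, -5, 0, ∞]
  [-7, ∞, 5, 15, 16, 0]
D(1):
  [0, 4, ∞, ∞, 9, ∞]
  [∞, 0, 20, -2, 0, ∞]
  [∞, 1, 0, 10, 15, ∞]
  [∞, 20, 6, 0, ∞, ∞]
  [19, 23, ∞, -5, 0, ∞]
  [-7, -3, 5, 15, 2, 0]
D(2):
  [0, 4, 24, 2, 4, ∞]
  [∞, 0, 20, -2, 0, ∞]
  [∞, 1, 0, -1, 1, ∞]
  [∞, 20, 6, 0, 20, ∞]
  [19, 23, 43, -5, 0, ∞]
  [-7, -3, 5, -5, -3, 0]
D(3):
  [0, 4, 24, 2, 4, ∞]
  [∞, 0, 20, -2, 0, ∞]
  [∞, 1, 0, -1, 1, ∞]
  [∞, 7, 6, 0, 7, ∞]
  [19, 23, 43, -5, 0, ∞]
  [-7, -3, 5, -5, -3, 0]
D(4):
  [0, 4, 8, 2, 4, ∞]
  [∞, 0, 4, -2, 0, ∞]
  [∞, 1, 0, -1, 1, ∞]
  [∞, 7, 6, 0, 7, ∞]
  [19, 2, 1, -5, 0, ∞]
  [-7, -3, 1, -5, -3, 0]
D(5):
  [0, 4, 5, -1, 4, ∞]
  [19, 0, 1, -5, 0, ∞]
  [20, 1, 0, -4, 1, ∞]
  [26, 7, 6, 0, 7, ∞]
  [19, 2, 1, -5, 0, ∞]
  [-7, -3, -2, -8, -3, 0]
D(6):
  [0, 4, 5, -1, 4, ∞]
  [19, 0, 1, -5, 0, ∞]
  [20, 1, 0, -4, 1, ∞]
  [26, 7, 6, 0, 7, ∞]
  [19, 2, 1, -5, 0, ∞]
  [-7, -3, -2, -8, -3, 0]
Key observation: every diagonal entry stays at the unit through all rounds, so no improving cycle exists.
Answer: CONVERGES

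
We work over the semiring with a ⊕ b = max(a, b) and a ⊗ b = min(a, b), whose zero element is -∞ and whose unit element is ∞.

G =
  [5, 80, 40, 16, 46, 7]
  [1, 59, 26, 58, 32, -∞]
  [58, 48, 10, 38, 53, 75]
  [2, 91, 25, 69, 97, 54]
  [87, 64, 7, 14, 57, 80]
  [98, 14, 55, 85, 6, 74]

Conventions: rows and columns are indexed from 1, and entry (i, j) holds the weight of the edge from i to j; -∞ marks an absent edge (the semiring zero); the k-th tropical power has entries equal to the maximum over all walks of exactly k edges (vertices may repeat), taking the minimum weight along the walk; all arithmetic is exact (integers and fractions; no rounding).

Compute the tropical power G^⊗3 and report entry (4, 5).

G^⊗2:
  [46, 59, 26, 58, 46, 46]
  [32, 59, 26, 58, 58, 54]
  [75, 58, 55, 75, 53, 74]
  [87, 69, 54, 69, 69, 80]
  [80, 80, 55, 80, 57, 74]
  [74, 85, 55, 74, 85, 74]
G^⊗3:
  [46, 59, 46, 58, 58, 54]
  [58, 59, 54, 58, 58, 58]
  [74, 75, 55, 74, 75, 74]
  [80, 80, 55, 80, 69, 74]
  [74, 80, 55, 74, 80, 74]
  [85, 74, 55, 74, 74, 80]
Key observation: the optimum is the walk 4->4->4->5, with weight 69 min 69 min 97 = 69.
Optimal value attained by: walk 4->4->4->5.
Answer: (G^⊗3)[4][5] = 69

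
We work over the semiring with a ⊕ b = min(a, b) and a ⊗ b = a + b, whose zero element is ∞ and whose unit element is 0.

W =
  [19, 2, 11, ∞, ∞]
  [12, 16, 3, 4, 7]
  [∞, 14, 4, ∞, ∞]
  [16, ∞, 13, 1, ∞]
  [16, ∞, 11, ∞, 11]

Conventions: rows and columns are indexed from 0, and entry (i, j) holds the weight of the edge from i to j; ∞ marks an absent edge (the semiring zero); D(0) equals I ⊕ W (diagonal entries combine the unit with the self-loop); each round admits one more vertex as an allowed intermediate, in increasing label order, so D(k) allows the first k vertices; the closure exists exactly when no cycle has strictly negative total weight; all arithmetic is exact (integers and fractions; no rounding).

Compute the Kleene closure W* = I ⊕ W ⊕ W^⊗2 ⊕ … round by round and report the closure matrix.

D(0):
  [0, 2, 11, ∞, ∞]
  [12, 0, 3, 4, 7]
  [∞, 14, 0, ∞, ∞]
  [16, ∞, 13, 0, ∞]
  [16, ∞, 11, ∞, 0]
D(1):
  [0, 2, 11, ∞, ∞]
  [12, 0, 3, 4, 7]
  [∞, 14, 0, ∞, ∞]
  [16, 18, 13, 0, ∞]
  [16, 18, 11, ∞, 0]
D(2):
  [0, 2, 5, 6, 9]
  [12, 0, 3, 4, 7]
  [26, 14, 0, 18, 21]
  [16, 18, 13, 0, 25]
  [16, 18, 11, 22, 0]
D(3):
  [0, 2, 5, 6, 9]
  [12, 0, 3, 4, 7]
  [26, 14, 0, 18, 21]
  [16, 18, 13, 0, 25]
  [16, 18, 11, 22, 0]
D(4):
  [0, 2, 5, 6, 9]
  [12, 0, 3, 4, 7]
  [26, 14, 0, 18, 21]
  [16, 18, 13, 0, 25]
  [16, 18, 11, 22, 0]
D(5):
  [0, 2, 5, 6, 9]
  [12, 0, 3, 4, 7]
  [26, 14, 0, 18, 21]
  [16, 18, 13, 0, 25]
  [16, 18, 11, 22, 0]
Answer: W* = [[0, 2, 5, 6, 9], [12, 0, 3, 4, 7], [26, 14, 0, 18, 21], [16, 18, 13, 0, 25], [16, 18, 11, 22, 0]]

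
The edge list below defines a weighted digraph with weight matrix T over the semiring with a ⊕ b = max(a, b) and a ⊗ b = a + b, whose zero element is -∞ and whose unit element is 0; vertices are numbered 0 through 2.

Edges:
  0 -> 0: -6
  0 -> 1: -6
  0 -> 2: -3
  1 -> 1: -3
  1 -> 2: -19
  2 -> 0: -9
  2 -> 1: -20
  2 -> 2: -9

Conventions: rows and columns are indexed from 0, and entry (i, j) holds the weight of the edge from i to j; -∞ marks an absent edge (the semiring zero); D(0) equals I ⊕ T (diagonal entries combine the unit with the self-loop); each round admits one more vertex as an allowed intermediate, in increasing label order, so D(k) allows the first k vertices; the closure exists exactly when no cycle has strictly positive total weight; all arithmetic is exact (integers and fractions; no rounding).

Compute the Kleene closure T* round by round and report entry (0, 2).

D(0):
  [0, -6, -3]
  [-∞, 0, -19]
  [-9, -20, 0]
D(1):
  [0, -6, -3]
  [-∞, 0, -19]
  [-9, -15, 0]
D(2):
  [0, -6, -3]
  [-∞, 0, -19]
  [-9, -15, 0]
D(3):
  [0, -6, -3]
  [-28, 0, -19]
  [-9, -15, 0]
Answer: T*[0][2] = -3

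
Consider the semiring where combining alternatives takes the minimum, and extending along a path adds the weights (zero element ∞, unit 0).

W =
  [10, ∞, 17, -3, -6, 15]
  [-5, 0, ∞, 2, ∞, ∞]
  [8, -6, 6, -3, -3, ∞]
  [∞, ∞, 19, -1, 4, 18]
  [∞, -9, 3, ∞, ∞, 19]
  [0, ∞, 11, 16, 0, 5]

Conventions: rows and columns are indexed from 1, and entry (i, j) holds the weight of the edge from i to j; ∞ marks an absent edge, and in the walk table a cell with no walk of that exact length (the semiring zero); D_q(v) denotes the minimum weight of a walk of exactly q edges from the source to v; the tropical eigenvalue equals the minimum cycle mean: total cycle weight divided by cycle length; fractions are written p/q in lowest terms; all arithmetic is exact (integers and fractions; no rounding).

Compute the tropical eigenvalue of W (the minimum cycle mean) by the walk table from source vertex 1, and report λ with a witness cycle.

q=0: [0, ∞, ∞, ∞, ∞, ∞]
q=1: [10, ∞, 17, -3, -6, 15]
q=2: [15, -15, -3, -4, 1, 13]
q=3: [-20, -15, 3, -13, -6, 14]
q=4: [-20, -15, -3, -23, -26, -5]
q=5: [-20, -35, -23, -24, -26, -7]
q=6: [-40, -35, -23, -33, -26, -7]
Optimal cycle mean attained by: cycle 1->5->2->1, total (-6) + (-9) + (-5), length 3.
Answer: λ = -20/3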